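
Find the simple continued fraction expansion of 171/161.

Run the Euclidean algorithm on 171 and 161; the successive quotients are the partial quotients a_0, a_1, ... (each step inverts the fractional part left over by the previous one):
  171 = 1*161 + 10, so a_0 = 1.
  161 = 16*10 + 1, so a_1 = 16.
  10 = 10*1 + 0, so a_2 = 10.
The remainder reaches 0 after 3 divisions, so the expansion has 3 partial quotients, read off in order.

[1; 16, 10]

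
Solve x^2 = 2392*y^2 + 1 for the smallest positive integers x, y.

(x, y) = (1574351, 32190)

First expand sqrt(2392) as a continued fraction. With x_i = (sqrt(2392) + m_i)/d_i and (m_0, d_0) = (0, 1): a_0 = floor(sqrt(2392)) = 48, since 48^2 = 2304 <= 2392 < 2401 = 49^2.
Iterate m_{i+1} = d_i*a_i - m_i, d_{i+1} = (2392 - m_{i+1}^2)/d_i, a_{i+1} = floor((a_0 + m_{i+1})/d_{i+1}):
  m_1 = 1*48 - 0 = 48, d_1 = (2392 - 48^2)/1 = 88/1 = 88, a_1 = floor((48 + 48)/88) = 1.
  m_2 = 88*1 - 48 = 40, d_2 = (2392 - 40^2)/88 = 792/88 = 9, a_2 = floor((48 + 40)/9) = 9.
  m_3 = 9*9 - 40 = 41, d_3 = (2392 - 41^2)/9 = 711/9 = 79, a_3 = floor((48 + 41)/79) = 1.
  m_4 = 79*1 - 41 = 38, d_4 = (2392 - 38^2)/79 = 948/79 = 12, a_4 = floor((48 + 38)/12) = 7.
  m_5 = 12*7 - 38 = 46, d_5 = (2392 - 46^2)/12 = 276/12 = 23, a_5 = floor((48 + 46)/23) = 4.
  m_6 = 23*4 - 46 = 46, d_6 = (2392 - 46^2)/23 = 276/23 = 12, a_6 = floor((48 + 46)/12) = 7.
  m_7 = 12*7 - 46 = 38, d_7 = (2392 - 38^2)/12 = 948/12 = 79, a_7 = floor((48 + 38)/79) = 1.
  m_8 = 79*1 - 38 = 41, d_8 = (2392 - 41^2)/79 = 711/79 = 9, a_8 = floor((48 + 41)/9) = 9.
  m_9 = 9*9 - 41 = 40, d_9 = (2392 - 40^2)/9 = 792/9 = 88, a_9 = floor((48 + 40)/88) = 1.
  m_10 = 88*1 - 40 = 48, d_10 = (2392 - 48^2)/88 = 88/88 = 1, a_10 = floor((48 + 48)/1) = 96.
  m_11 = 1*96 - 48 = 48, d_11 = (2392 - 48^2)/1 = 88/1 = 88: (m_11, d_11) = (m_1, d_1) = (48, 88), so from here the quotients repeat a_1, ..., a_10; the period length is 10.
So sqrt(2392) = [48; (1, 9, 1, 7, 4, 7, 1, 9, 1, 96)] with period length k = 10.
k is even, so the fundamental solution of x^2 - 2392y^2 = 1 is (p_{k-1}, q_{k-1}) = (p_9, q_9); compute convergents through index 9.
Convergents (p_i = a_i*p_{i-1} + p_{i-2}, q_i = a_i*q_{i-1} + q_{i-2} with p_{-2}=0, p_{-1}=1, q_{-2}=1, q_{-1}=0):
  i=0: a_0=48, p_0 = 48*1 + 0 = 48, q_0 = 48*0 + 1 = 1.
  i=1: a_1=1, p_1 = 1*48 + 1 = 49, q_1 = 1*1 + 0 = 1.
  i=2: a_2=9, p_2 = 9*49 + 48 = 489, q_2 = 9*1 + 1 = 10.
  i=3: a_3=1, p_3 = 1*489 + 49 = 538, q_3 = 1*10 + 1 = 11.
  i=4: a_4=7, p_4 = 7*538 + 489 = 4255, q_4 = 7*11 + 10 = 87.
  i=5: a_5=4, p_5 = 4*4255 + 538 = 17558, q_5 = 4*87 + 11 = 359.
  i=6: a_6=7, p_6 = 7*17558 + 4255 = 127161, q_6 = 7*359 + 87 = 2600.
  i=7: a_7=1, p_7 = 1*127161 + 17558 = 144719, q_7 = 1*2600 + 359 = 2959.
  i=8: a_8=9, p_8 = 9*144719 + 127161 = 1429632, q_8 = 9*2959 + 2600 = 29231.
  i=9: a_9=1, p_9 = 1*1429632 + 144719 = 1574351, q_9 = 1*29231 + 2959 = 32190.
Check: 1574351^2 - 2392*32190^2 = 2478581071201 - 2478581071200 = 1, so (x, y) = (1574351, 32190) solves the equation, and by the theorem it is the least positive solution.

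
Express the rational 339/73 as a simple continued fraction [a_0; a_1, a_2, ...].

[4; 1, 1, 1, 4, 5]

Run the Euclidean algorithm on 339 and 73; the successive quotients are the partial quotients a_0, a_1, ... (each step inverts the fractional part left over by the previous one):
  339 = 4*73 + 47, so a_0 = 4.
  73 = 1*47 + 26, so a_1 = 1.
  47 = 1*26 + 21, so a_2 = 1.
  26 = 1*21 + 5, so a_3 = 1.
  21 = 4*5 + 1, so a_4 = 4.
  5 = 5*1 + 0, so a_5 = 5.
The remainder reaches 0 after 6 divisions, so the expansion has 6 partial quotients, read off in order.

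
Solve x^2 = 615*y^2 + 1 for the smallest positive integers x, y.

First expand sqrt(615) as a continued fraction. With x_i = (sqrt(615) + m_i)/d_i and (m_0, d_0) = (0, 1): a_0 = floor(sqrt(615)) = 24, since 24^2 = 576 <= 615 < 625 = 25^2.
Iterate m_{i+1} = d_i*a_i - m_i, d_{i+1} = (615 - m_{i+1}^2)/d_i, a_{i+1} = floor((a_0 + m_{i+1})/d_{i+1}):
  m_1 = 1*24 - 0 = 24, d_1 = (615 - 24^2)/1 = 39/1 = 39, a_1 = floor((24 + 24)/39) = 1.
  m_2 = 39*1 - 24 = 15, d_2 = (615 - 15^2)/39 = 390/39 = 10, a_2 = floor((24 + 15)/10) = 3.
  m_3 = 10*3 - 15 = 15, d_3 = (615 - 15^2)/10 = 390/10 = 39, a_3 = floor((24 + 15)/39) = 1.
  m_4 = 39*1 - 15 = 24, d_4 = (615 - 24^2)/39 = 39/39 = 1, a_4 = floor((24 + 24)/1) = 48.
  m_5 = 1*48 - 24 = 24, d_5 = (615 - 24^2)/1 = 39/1 = 39: (m_5, d_5) = (m_1, d_1) = (24, 39), so from here the quotients repeat a_1, ..., a_4; the period length is 4.
So sqrt(615) = [24; (1, 3, 1, 48)] with period length k = 4.
k is even, so the fundamental solution of x^2 - 615y^2 = 1 is (p_{k-1}, q_{k-1}) = (p_3, q_3); compute convergents through index 3.
Convergents (p_i = a_i*p_{i-1} + p_{i-2}, q_i = a_i*q_{i-1} + q_{i-2} with p_{-2}=0, p_{-1}=1, q_{-2}=1, q_{-1}=0):
  i=0: a_0=24, p_0 = 24*1 + 0 = 24, q_0 = 24*0 + 1 = 1.
  i=1: a_1=1, p_1 = 1*24 + 1 = 25, q_1 = 1*1 + 0 = 1.
  i=2: a_2=3, p_2 = 3*25 + 24 = 99, q_2 = 3*1 + 1 = 4.
  i=3: a_3=1, p_3 = 1*99 + 25 = 124, q_3 = 1*4 + 1 = 5.
Check: 124^2 - 615*5^2 = 15376 - 15375 = 1, so (x, y) = (124, 5) solves the equation, and by the theorem it is the least positive solution.

(x, y) = (124, 5)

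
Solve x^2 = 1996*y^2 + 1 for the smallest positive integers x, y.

First expand sqrt(1996) as a continued fraction. With x_i = (sqrt(1996) + m_i)/d_i and (m_0, d_0) = (0, 1): a_0 = floor(sqrt(1996)) = 44, since 44^2 = 1936 <= 1996 < 2025 = 45^2.
Iterate m_{i+1} = d_i*a_i - m_i, d_{i+1} = (1996 - m_{i+1}^2)/d_i, a_{i+1} = floor((a_0 + m_{i+1})/d_{i+1}):
  m_1 = 1*44 - 0 = 44, d_1 = (1996 - 44^2)/1 = 60/1 = 60, a_1 = floor((44 + 44)/60) = 1.
  m_2 = 60*1 - 44 = 16, d_2 = (1996 - 16^2)/60 = 1740/60 = 29, a_2 = floor((44 + 16)/29) = 2.
  m_3 = 29*2 - 16 = 42, d_3 = (1996 - 42^2)/29 = 232/29 = 8, a_3 = floor((44 + 42)/8) = 10.
  m_4 = 8*10 - 42 = 38, d_4 = (1996 - 38^2)/8 = 552/8 = 69, a_4 = floor((44 + 38)/69) = 1.
  m_5 = 69*1 - 38 = 31, d_5 = (1996 - 31^2)/69 = 1035/69 = 15, a_5 = floor((44 + 31)/15) = 5.
  m_6 = 15*5 - 31 = 44, d_6 = (1996 - 44^2)/15 = 60/15 = 4, a_6 = floor((44 + 44)/4) = 22.
  m_7 = 4*22 - 44 = 44, d_7 = (1996 - 44^2)/4 = 60/4 = 15, a_7 = floor((44 + 44)/15) = 5.
  m_8 = 15*5 - 44 = 31, d_8 = (1996 - 31^2)/15 = 1035/15 = 69, a_8 = floor((44 + 31)/69) = 1.
  m_9 = 69*1 - 31 = 38, d_9 = (1996 - 38^2)/69 = 552/69 = 8, a_9 = floor((44 + 38)/8) = 10.
  m_10 = 8*10 - 38 = 42, d_10 = (1996 - 42^2)/8 = 232/8 = 29, a_10 = floor((44 + 42)/29) = 2.
  m_11 = 29*2 - 42 = 16, d_11 = (1996 - 16^2)/29 = 1740/29 = 60, a_11 = floor((44 + 16)/60) = 1.
  m_12 = 60*1 - 16 = 44, d_12 = (1996 - 44^2)/60 = 60/60 = 1, a_12 = floor((44 + 44)/1) = 88.
  m_13 = 1*88 - 44 = 44, d_13 = (1996 - 44^2)/1 = 60/1 = 60: (m_13, d_13) = (m_1, d_1) = (44, 60), so from here the quotients repeat a_1, ..., a_12; the period length is 12.
So sqrt(1996) = [44; (1, 2, 10, 1, 5, 22, 5, 1, 10, 2, 1, 88)] with period length k = 12.
k is even, so the fundamental solution of x^2 - 1996y^2 = 1 is (p_{k-1}, q_{k-1}) = (p_11, q_11); compute convergents through index 11.
Convergents (p_i = a_i*p_{i-1} + p_{i-2}, q_i = a_i*q_{i-1} + q_{i-2} with p_{-2}=0, p_{-1}=1, q_{-2}=1, q_{-1}=0):
  i=0: a_0=44, p_0 = 44*1 + 0 = 44, q_0 = 44*0 + 1 = 1.
  i=1: a_1=1, p_1 = 1*44 + 1 = 45, q_1 = 1*1 + 0 = 1.
  i=2: a_2=2, p_2 = 2*45 + 44 = 134, q_2 = 2*1 + 1 = 3.
  i=3: a_3=10, p_3 = 10*134 + 45 = 1385, q_3 = 10*3 + 1 = 31.
  i=4: a_4=1, p_4 = 1*1385 + 134 = 1519, q_4 = 1*31 + 3 = 34.
  i=5: a_5=5, p_5 = 5*1519 + 1385 = 8980, q_5 = 5*34 + 31 = 201.
  i=6: a_6=22, p_6 = 22*8980 + 1519 = 199079, q_6 = 22*201 + 34 = 4456.
  i=7: a_7=5, p_7 = 5*199079 + 8980 = 1004375, q_7 = 5*4456 + 201 = 22481.
  i=8: a_8=1, p_8 = 1*1004375 + 199079 = 1203454, q_8 = 1*22481 + 4456 = 26937.
  i=9: a_9=10, p_9 = 10*1203454 + 1004375 = 13038915, q_9 = 10*26937 + 22481 = 291851.
  i=10: a_10=2, p_10 = 2*13038915 + 1203454 = 27281284, q_10 = 2*291851 + 26937 = 610639.
  i=11: a_11=1, p_11 = 1*27281284 + 13038915 = 40320199, q_11 = 1*610639 + 291851 = 902490.
Check: 40320199^2 - 1996*902490^2 = 1625718447399601 - 1625718447399600 = 1, so (x, y) = (40320199, 902490) solves the equation, and by the theorem it is the least positive solution.

(x, y) = (40320199, 902490)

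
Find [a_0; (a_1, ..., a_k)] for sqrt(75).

[8; (1, 1, 1, 16)]

Write x_i = (sqrt(75) + m_i)/d_i with (m_0, d_0) = (0, 1). a_0 = floor(sqrt(75)) = 8, since 8^2 = 64 <= 75 < 81 = 9^2.
Iterate m_{i+1} = d_i*a_i - m_i, d_{i+1} = (75 - m_{i+1}^2)/d_i, a_{i+1} = floor((a_0 + m_{i+1})/d_{i+1}):
  m_1 = 1*8 - 0 = 8, d_1 = (75 - 8^2)/1 = 11/1 = 11, a_1 = floor((8 + 8)/11) = 1.
  m_2 = 11*1 - 8 = 3, d_2 = (75 - 3^2)/11 = 66/11 = 6, a_2 = floor((8 + 3)/6) = 1.
  m_3 = 6*1 - 3 = 3, d_3 = (75 - 3^2)/6 = 66/6 = 11, a_3 = floor((8 + 3)/11) = 1.
  m_4 = 11*1 - 3 = 8, d_4 = (75 - 8^2)/11 = 11/11 = 1, a_4 = floor((8 + 8)/1) = 16.
  m_5 = 1*16 - 8 = 8, d_5 = (75 - 8^2)/1 = 11/1 = 11: (m_5, d_5) = (m_1, d_1) = (8, 11), so from here the quotients repeat a_1, ..., a_4; the period length is 4.
Hence the expansion of sqrt(75) is a_0 = 8 followed by the repeating block 1, 1, 1, 16 (period 4).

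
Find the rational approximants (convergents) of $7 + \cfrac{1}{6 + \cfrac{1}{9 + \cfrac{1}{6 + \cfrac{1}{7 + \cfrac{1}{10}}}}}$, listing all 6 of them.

Using the convergent recurrence p_i = a_i*p_{i-1} + p_{i-2}, q_i = a_i*q_{i-1} + q_{i-2} with p_{-2}=0, p_{-1}=1, q_{-2}=1, q_{-1}=0:
  i=0: a_0=7, p_0 = 7*1 + 0 = 7, q_0 = 7*0 + 1 = 1.
  i=1: a_1=6, p_1 = 6*7 + 1 = 43, q_1 = 6*1 + 0 = 6.
  i=2: a_2=9, p_2 = 9*43 + 7 = 394, q_2 = 9*6 + 1 = 55.
  i=3: a_3=6, p_3 = 6*394 + 43 = 2407, q_3 = 6*55 + 6 = 336.
  i=4: a_4=7, p_4 = 7*2407 + 394 = 17243, q_4 = 7*336 + 55 = 2407.
  i=5: a_5=10, p_5 = 10*17243 + 2407 = 174837, q_5 = 10*2407 + 336 = 24406.

7/1, 43/6, 394/55, 2407/336, 17243/2407, 174837/24406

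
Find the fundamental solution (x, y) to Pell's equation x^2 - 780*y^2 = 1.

First expand sqrt(780) as a continued fraction. With x_i = (sqrt(780) + m_i)/d_i and (m_0, d_0) = (0, 1): a_0 = floor(sqrt(780)) = 27, since 27^2 = 729 <= 780 < 784 = 28^2.
Iterate m_{i+1} = d_i*a_i - m_i, d_{i+1} = (780 - m_{i+1}^2)/d_i, a_{i+1} = floor((a_0 + m_{i+1})/d_{i+1}):
  m_1 = 1*27 - 0 = 27, d_1 = (780 - 27^2)/1 = 51/1 = 51, a_1 = floor((27 + 27)/51) = 1.
  m_2 = 51*1 - 27 = 24, d_2 = (780 - 24^2)/51 = 204/51 = 4, a_2 = floor((27 + 24)/4) = 12.
  m_3 = 4*12 - 24 = 24, d_3 = (780 - 24^2)/4 = 204/4 = 51, a_3 = floor((27 + 24)/51) = 1.
  m_4 = 51*1 - 24 = 27, d_4 = (780 - 27^2)/51 = 51/51 = 1, a_4 = floor((27 + 27)/1) = 54.
  m_5 = 1*54 - 27 = 27, d_5 = (780 - 27^2)/1 = 51/1 = 51: (m_5, d_5) = (m_1, d_1) = (27, 51), so from here the quotients repeat a_1, ..., a_4; the period length is 4.
So sqrt(780) = [27; (1, 12, 1, 54)] with period length k = 4.
k is even, so the fundamental solution of x^2 - 780y^2 = 1 is (p_{k-1}, q_{k-1}) = (p_3, q_3); compute convergents through index 3.
Convergents (p_i = a_i*p_{i-1} + p_{i-2}, q_i = a_i*q_{i-1} + q_{i-2} with p_{-2}=0, p_{-1}=1, q_{-2}=1, q_{-1}=0):
  i=0: a_0=27, p_0 = 27*1 + 0 = 27, q_0 = 27*0 + 1 = 1.
  i=1: a_1=1, p_1 = 1*27 + 1 = 28, q_1 = 1*1 + 0 = 1.
  i=2: a_2=12, p_2 = 12*28 + 27 = 363, q_2 = 12*1 + 1 = 13.
  i=3: a_3=1, p_3 = 1*363 + 28 = 391, q_3 = 1*13 + 1 = 14.
Check: 391^2 - 780*14^2 = 152881 - 152880 = 1, so (x, y) = (391, 14) solves the equation, and by the theorem it is the least positive solution.

(x, y) = (391, 14)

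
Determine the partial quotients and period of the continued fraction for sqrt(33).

Write x_i = (sqrt(33) + m_i)/d_i with (m_0, d_0) = (0, 1). a_0 = floor(sqrt(33)) = 5, since 5^2 = 25 <= 33 < 36 = 6^2.
Iterate m_{i+1} = d_i*a_i - m_i, d_{i+1} = (33 - m_{i+1}^2)/d_i, a_{i+1} = floor((a_0 + m_{i+1})/d_{i+1}):
  m_1 = 1*5 - 0 = 5, d_1 = (33 - 5^2)/1 = 8/1 = 8, a_1 = floor((5 + 5)/8) = 1.
  m_2 = 8*1 - 5 = 3, d_2 = (33 - 3^2)/8 = 24/8 = 3, a_2 = floor((5 + 3)/3) = 2.
  m_3 = 3*2 - 3 = 3, d_3 = (33 - 3^2)/3 = 24/3 = 8, a_3 = floor((5 + 3)/8) = 1.
  m_4 = 8*1 - 3 = 5, d_4 = (33 - 5^2)/8 = 8/8 = 1, a_4 = floor((5 + 5)/1) = 10.
  m_5 = 1*10 - 5 = 5, d_5 = (33 - 5^2)/1 = 8/1 = 8: (m_5, d_5) = (m_1, d_1) = (5, 8), so from here the quotients repeat a_1, ..., a_4; the period length is 4.
Hence the expansion of sqrt(33) is a_0 = 5 followed by the repeating block 1, 2, 1, 10 (period 4).

[5; (1, 2, 1, 10)]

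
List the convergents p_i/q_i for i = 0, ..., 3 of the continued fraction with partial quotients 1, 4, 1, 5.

Using the convergent recurrence p_i = a_i*p_{i-1} + p_{i-2}, q_i = a_i*q_{i-1} + q_{i-2} with p_{-2}=0, p_{-1}=1, q_{-2}=1, q_{-1}=0:
  i=0: a_0=1, p_0 = 1*1 + 0 = 1, q_0 = 1*0 + 1 = 1.
  i=1: a_1=4, p_1 = 4*1 + 1 = 5, q_1 = 4*1 + 0 = 4.
  i=2: a_2=1, p_2 = 1*5 + 1 = 6, q_2 = 1*4 + 1 = 5.
  i=3: a_3=5, p_3 = 5*6 + 5 = 35, q_3 = 5*5 + 4 = 29.

1/1, 5/4, 6/5, 35/29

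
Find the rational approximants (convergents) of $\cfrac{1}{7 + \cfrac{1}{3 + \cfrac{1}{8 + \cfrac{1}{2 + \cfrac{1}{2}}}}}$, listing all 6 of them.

0/1, 1/7, 3/22, 25/183, 53/388, 131/959

Using the convergent recurrence p_i = a_i*p_{i-1} + p_{i-2}, q_i = a_i*q_{i-1} + q_{i-2} with p_{-2}=0, p_{-1}=1, q_{-2}=1, q_{-1}=0:
  i=0: a_0=0, p_0 = 0*1 + 0 = 0, q_0 = 0*0 + 1 = 1.
  i=1: a_1=7, p_1 = 7*0 + 1 = 1, q_1 = 7*1 + 0 = 7.
  i=2: a_2=3, p_2 = 3*1 + 0 = 3, q_2 = 3*7 + 1 = 22.
  i=3: a_3=8, p_3 = 8*3 + 1 = 25, q_3 = 8*22 + 7 = 183.
  i=4: a_4=2, p_4 = 2*25 + 3 = 53, q_4 = 2*183 + 22 = 388.
  i=5: a_5=2, p_5 = 2*53 + 25 = 131, q_5 = 2*388 + 183 = 959.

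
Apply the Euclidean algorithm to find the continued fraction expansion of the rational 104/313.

[0; 3, 104]

Run the Euclidean algorithm on 104 and 313; the successive quotients are the partial quotients a_0, a_1, ... (each step inverts the fractional part left over by the previous one):
  104 = 0*313 + 104, so a_0 = 0.
  313 = 3*104 + 1, so a_1 = 3.
  104 = 104*1 + 0, so a_2 = 104.
The remainder reaches 0 after 3 divisions, so the expansion has 3 partial quotients, read off in order.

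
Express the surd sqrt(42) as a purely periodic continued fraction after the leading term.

[6; (2, 12)]

Write x_i = (sqrt(42) + m_i)/d_i with (m_0, d_0) = (0, 1). a_0 = floor(sqrt(42)) = 6, since 6^2 = 36 <= 42 < 49 = 7^2.
Iterate m_{i+1} = d_i*a_i - m_i, d_{i+1} = (42 - m_{i+1}^2)/d_i, a_{i+1} = floor((a_0 + m_{i+1})/d_{i+1}):
  m_1 = 1*6 - 0 = 6, d_1 = (42 - 6^2)/1 = 6/1 = 6, a_1 = floor((6 + 6)/6) = 2.
  m_2 = 6*2 - 6 = 6, d_2 = (42 - 6^2)/6 = 6/6 = 1, a_2 = floor((6 + 6)/1) = 12.
  m_3 = 1*12 - 6 = 6, d_3 = (42 - 6^2)/1 = 6/1 = 6: (m_3, d_3) = (m_1, d_1) = (6, 6), so from here the quotients repeat a_1, a_2; the period length is 2.
Hence the expansion of sqrt(42) is a_0 = 6 followed by the repeating block 2, 12 (period 2).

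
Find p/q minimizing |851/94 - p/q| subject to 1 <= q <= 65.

Expand x = 851/94 as a continued fraction with the Euclidean algorithm:
  851 = 9*94 + 5, so a_0 = 9.
  94 = 18*5 + 4, so a_1 = 18.
  5 = 1*4 + 1, so a_2 = 1.
  4 = 4*1 + 0, so a_3 = 4.
so x = [9; 18, 1, 4].
Convergents (p_i = a_i*p_{i-1} + p_{i-2}, q_i = a_i*q_{i-1} + q_{i-2} with p_{-2}=0, p_{-1}=1, q_{-2}=1, q_{-1}=0), until the denominator exceeds 65:
  i=0: a_0=9, p_0 = 9*1 + 0 = 9, q_0 = 9*0 + 1 = 1.
  i=1: a_1=18, p_1 = 18*9 + 1 = 163, q_1 = 18*1 + 0 = 18.
  i=2: a_2=1, p_2 = 1*163 + 9 = 172, q_2 = 1*18 + 1 = 19.
  i=3: a_3=4, p_3 = 4*172 + 163 = 851, q_3 = 4*19 + 18 = 94.
q_3 = 94 > 65, so the last convergent with denominator <= 65 is p_2/q_2 = 172/19.
The closest fraction with denominator <= 65 is either p_2/q_2 or the intermediate fraction (k*p_2 + p_1)/(k*q_2 + q_1) with the largest k >= 1 whose denominator stays <= 65; these approach x as k grows, and every other convergent or intermediate fraction in range is farther away.
Largest k: floor((65 - q_1)/q_2) = floor((65 - 18)/19) = 2.
That gives (2*172 + 163)/(2*19 + 18) = 507/56.
Compare the errors: |x - 172/19| = |851*19 - 172*94|/(94*19) = 1/1786, and |x - 507/56| = |851*56 - 507*94|/(94*56) = 2/5264.
Cross-multiplying, 2*1786 = 3572 < 5264 = 1*5264, so 2/5264 is smaller: the intermediate fraction 507/56 is closer to x than 172/19.

507/56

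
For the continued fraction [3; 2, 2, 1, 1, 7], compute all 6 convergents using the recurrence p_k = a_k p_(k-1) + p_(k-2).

3/1, 7/2, 17/5, 24/7, 41/12, 311/91

Using the convergent recurrence p_i = a_i*p_{i-1} + p_{i-2}, q_i = a_i*q_{i-1} + q_{i-2} with p_{-2}=0, p_{-1}=1, q_{-2}=1, q_{-1}=0:
  i=0: a_0=3, p_0 = 3*1 + 0 = 3, q_0 = 3*0 + 1 = 1.
  i=1: a_1=2, p_1 = 2*3 + 1 = 7, q_1 = 2*1 + 0 = 2.
  i=2: a_2=2, p_2 = 2*7 + 3 = 17, q_2 = 2*2 + 1 = 5.
  i=3: a_3=1, p_3 = 1*17 + 7 = 24, q_3 = 1*5 + 2 = 7.
  i=4: a_4=1, p_4 = 1*24 + 17 = 41, q_4 = 1*7 + 5 = 12.
  i=5: a_5=7, p_5 = 7*41 + 24 = 311, q_5 = 7*12 + 7 = 91.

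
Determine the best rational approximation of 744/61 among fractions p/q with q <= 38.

Expand x = 744/61 as a continued fraction with the Euclidean algorithm:
  744 = 12*61 + 12, so a_0 = 12.
  61 = 5*12 + 1, so a_1 = 5.
  12 = 12*1 + 0, so a_2 = 12.
so x = [12; 5, 12].
Convergents (p_i = a_i*p_{i-1} + p_{i-2}, q_i = a_i*q_{i-1} + q_{i-2} with p_{-2}=0, p_{-1}=1, q_{-2}=1, q_{-1}=0), until the denominator exceeds 38:
  i=0: a_0=12, p_0 = 12*1 + 0 = 12, q_0 = 12*0 + 1 = 1.
  i=1: a_1=5, p_1 = 5*12 + 1 = 61, q_1 = 5*1 + 0 = 5.
  i=2: a_2=12, p_2 = 12*61 + 12 = 744, q_2 = 12*5 + 1 = 61.
q_2 = 61 > 38, so the last convergent with denominator <= 38 is p_1/q_1 = 61/5.
The closest fraction with denominator <= 38 is either p_1/q_1 or the intermediate fraction (k*p_1 + p_0)/(k*q_1 + q_0) with the largest k >= 1 whose denominator stays <= 38; these approach x as k grows, and every other convergent or intermediate fraction in range is farther away.
Largest k: floor((38 - q_0)/q_1) = floor((38 - 1)/5) = 7.
That gives (7*61 + 12)/(7*5 + 1) = 439/36.
Compare the errors: |x - 61/5| = |744*5 - 61*61|/(61*5) = 1/305, and |x - 439/36| = |744*36 - 439*61|/(61*36) = 5/2196.
Cross-multiplying, 5*305 = 1525 < 2196 = 1*2196, so 5/2196 is smaller: the intermediate fraction 439/36 is closer to x than 61/5.

439/36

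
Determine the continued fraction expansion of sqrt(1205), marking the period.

Write x_i = (sqrt(1205) + m_i)/d_i with (m_0, d_0) = (0, 1). a_0 = floor(sqrt(1205)) = 34, since 34^2 = 1156 <= 1205 < 1225 = 35^2.
Iterate m_{i+1} = d_i*a_i - m_i, d_{i+1} = (1205 - m_{i+1}^2)/d_i, a_{i+1} = floor((a_0 + m_{i+1})/d_{i+1}):
  m_1 = 1*34 - 0 = 34, d_1 = (1205 - 34^2)/1 = 49/1 = 49, a_1 = floor((34 + 34)/49) = 1.
  m_2 = 49*1 - 34 = 15, d_2 = (1205 - 15^2)/49 = 980/49 = 20, a_2 = floor((34 + 15)/20) = 2.
  m_3 = 20*2 - 15 = 25, d_3 = (1205 - 25^2)/20 = 580/20 = 29, a_3 = floor((34 + 25)/29) = 2.
  m_4 = 29*2 - 25 = 33, d_4 = (1205 - 33^2)/29 = 116/29 = 4, a_4 = floor((34 + 33)/4) = 16.
  m_5 = 4*16 - 33 = 31, d_5 = (1205 - 31^2)/4 = 244/4 = 61, a_5 = floor((34 + 31)/61) = 1.
  m_6 = 61*1 - 31 = 30, d_6 = (1205 - 30^2)/61 = 305/61 = 5, a_6 = floor((34 + 30)/5) = 12.
  m_7 = 5*12 - 30 = 30, d_7 = (1205 - 30^2)/5 = 305/5 = 61, a_7 = floor((34 + 30)/61) = 1.
  m_8 = 61*1 - 30 = 31, d_8 = (1205 - 31^2)/61 = 244/61 = 4, a_8 = floor((34 + 31)/4) = 16.
  m_9 = 4*16 - 31 = 33, d_9 = (1205 - 33^2)/4 = 116/4 = 29, a_9 = floor((34 + 33)/29) = 2.
  m_10 = 29*2 - 33 = 25, d_10 = (1205 - 25^2)/29 = 580/29 = 20, a_10 = floor((34 + 25)/20) = 2.
  m_11 = 20*2 - 25 = 15, d_11 = (1205 - 15^2)/20 = 980/20 = 49, a_11 = floor((34 + 15)/49) = 1.
  m_12 = 49*1 - 15 = 34, d_12 = (1205 - 34^2)/49 = 49/49 = 1, a_12 = floor((34 + 34)/1) = 68.
  m_13 = 1*68 - 34 = 34, d_13 = (1205 - 34^2)/1 = 49/1 = 49: (m_13, d_13) = (m_1, d_1) = (34, 49), so from here the quotients repeat a_1, ..., a_12; the period length is 12.
Hence the expansion of sqrt(1205) is a_0 = 34 followed by the repeating block 1, 2, 2, 16, 1, 12, 1, 16, 2, 2, 1, 68 (period 12).

[34; (1, 2, 2, 16, 1, 12, 1, 16, 2, 2, 1, 68)]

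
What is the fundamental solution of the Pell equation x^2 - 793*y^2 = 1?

(x, y) = (4393, 156)

First expand sqrt(793) as a continued fraction. With x_i = (sqrt(793) + m_i)/d_i and (m_0, d_0) = (0, 1): a_0 = floor(sqrt(793)) = 28, since 28^2 = 784 <= 793 < 841 = 29^2.
Iterate m_{i+1} = d_i*a_i - m_i, d_{i+1} = (793 - m_{i+1}^2)/d_i, a_{i+1} = floor((a_0 + m_{i+1})/d_{i+1}):
  m_1 = 1*28 - 0 = 28, d_1 = (793 - 28^2)/1 = 9/1 = 9, a_1 = floor((28 + 28)/9) = 6.
  m_2 = 9*6 - 28 = 26, d_2 = (793 - 26^2)/9 = 117/9 = 13, a_2 = floor((28 + 26)/13) = 4.
  m_3 = 13*4 - 26 = 26, d_3 = (793 - 26^2)/13 = 117/13 = 9, a_3 = floor((28 + 26)/9) = 6.
  m_4 = 9*6 - 26 = 28, d_4 = (793 - 28^2)/9 = 9/9 = 1, a_4 = floor((28 + 28)/1) = 56.
  m_5 = 1*56 - 28 = 28, d_5 = (793 - 28^2)/1 = 9/1 = 9: (m_5, d_5) = (m_1, d_1) = (28, 9), so from here the quotients repeat a_1, ..., a_4; the period length is 4.
So sqrt(793) = [28; (6, 4, 6, 56)] with period length k = 4.
k is even, so the fundamental solution of x^2 - 793y^2 = 1 is (p_{k-1}, q_{k-1}) = (p_3, q_3); compute convergents through index 3.
Convergents (p_i = a_i*p_{i-1} + p_{i-2}, q_i = a_i*q_{i-1} + q_{i-2} with p_{-2}=0, p_{-1}=1, q_{-2}=1, q_{-1}=0):
  i=0: a_0=28, p_0 = 28*1 + 0 = 28, q_0 = 28*0 + 1 = 1.
  i=1: a_1=6, p_1 = 6*28 + 1 = 169, q_1 = 6*1 + 0 = 6.
  i=2: a_2=4, p_2 = 4*169 + 28 = 704, q_2 = 4*6 + 1 = 25.
  i=3: a_3=6, p_3 = 6*704 + 169 = 4393, q_3 = 6*25 + 6 = 156.
Check: 4393^2 - 793*156^2 = 19298449 - 19298448 = 1, so (x, y) = (4393, 156) solves the equation, and by the theorem it is the least positive solution.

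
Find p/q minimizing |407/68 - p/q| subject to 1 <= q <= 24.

6/1

Expand x = 407/68 as a continued fraction with the Euclidean algorithm:
  407 = 5*68 + 67, so a_0 = 5.
  68 = 1*67 + 1, so a_1 = 1.
  67 = 67*1 + 0, so a_2 = 67.
so x = [5; 1, 67].
Convergents (p_i = a_i*p_{i-1} + p_{i-2}, q_i = a_i*q_{i-1} + q_{i-2} with p_{-2}=0, p_{-1}=1, q_{-2}=1, q_{-1}=0), until the denominator exceeds 24:
  i=0: a_0=5, p_0 = 5*1 + 0 = 5, q_0 = 5*0 + 1 = 1.
  i=1: a_1=1, p_1 = 1*5 + 1 = 6, q_1 = 1*1 + 0 = 1.
  i=2: a_2=67, p_2 = 67*6 + 5 = 407, q_2 = 67*1 + 1 = 68.
q_2 = 68 > 24, so the last convergent with denominator <= 24 is p_1/q_1 = 6/1.
The closest fraction with denominator <= 24 is either p_1/q_1 or the intermediate fraction (k*p_1 + p_0)/(k*q_1 + q_0) with the largest k >= 1 whose denominator stays <= 24; these approach x as k grows, and every other convergent or intermediate fraction in range is farther away.
Largest k: floor((24 - q_0)/q_1) = floor((24 - 1)/1) = 23.
That gives (23*6 + 5)/(23*1 + 1) = 143/24.
Compare the errors: |x - 6/1| = |407*1 - 6*68|/(68*1) = 1/68, and |x - 143/24| = |407*24 - 143*68|/(68*24) = 44/1632.
Cross-multiplying, 1*1632 = 1632 < 2992 = 44*68, so 1/68 is smaller: the convergent 6/1 is closer to x than 143/24.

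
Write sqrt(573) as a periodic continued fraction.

[23; (1, 14, 1, 46)]

Write x_i = (sqrt(573) + m_i)/d_i with (m_0, d_0) = (0, 1). a_0 = floor(sqrt(573)) = 23, since 23^2 = 529 <= 573 < 576 = 24^2.
Iterate m_{i+1} = d_i*a_i - m_i, d_{i+1} = (573 - m_{i+1}^2)/d_i, a_{i+1} = floor((a_0 + m_{i+1})/d_{i+1}):
  m_1 = 1*23 - 0 = 23, d_1 = (573 - 23^2)/1 = 44/1 = 44, a_1 = floor((23 + 23)/44) = 1.
  m_2 = 44*1 - 23 = 21, d_2 = (573 - 21^2)/44 = 132/44 = 3, a_2 = floor((23 + 21)/3) = 14.
  m_3 = 3*14 - 21 = 21, d_3 = (573 - 21^2)/3 = 132/3 = 44, a_3 = floor((23 + 21)/44) = 1.
  m_4 = 44*1 - 21 = 23, d_4 = (573 - 23^2)/44 = 44/44 = 1, a_4 = floor((23 + 23)/1) = 46.
  m_5 = 1*46 - 23 = 23, d_5 = (573 - 23^2)/1 = 44/1 = 44: (m_5, d_5) = (m_1, d_1) = (23, 44), so from here the quotients repeat a_1, ..., a_4; the period length is 4.
Hence the expansion of sqrt(573) is a_0 = 23 followed by the repeating block 1, 14, 1, 46 (period 4).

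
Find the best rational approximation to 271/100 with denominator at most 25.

Expand x = 271/100 as a continued fraction with the Euclidean algorithm:
  271 = 2*100 + 71, so a_0 = 2.
  100 = 1*71 + 29, so a_1 = 1.
  71 = 2*29 + 13, so a_2 = 2.
  29 = 2*13 + 3, so a_3 = 2.
  13 = 4*3 + 1, so a_4 = 4.
  3 = 3*1 + 0, so a_5 = 3.
so x = [2; 1, 2, 2, 4, 3].
Convergents (p_i = a_i*p_{i-1} + p_{i-2}, q_i = a_i*q_{i-1} + q_{i-2} with p_{-2}=0, p_{-1}=1, q_{-2}=1, q_{-1}=0), until the denominator exceeds 25:
  i=0: a_0=2, p_0 = 2*1 + 0 = 2, q_0 = 2*0 + 1 = 1.
  i=1: a_1=1, p_1 = 1*2 + 1 = 3, q_1 = 1*1 + 0 = 1.
  i=2: a_2=2, p_2 = 2*3 + 2 = 8, q_2 = 2*1 + 1 = 3.
  i=3: a_3=2, p_3 = 2*8 + 3 = 19, q_3 = 2*3 + 1 = 7.
  i=4: a_4=4, p_4 = 4*19 + 8 = 84, q_4 = 4*7 + 3 = 31.
q_4 = 31 > 25, so the last convergent with denominator <= 25 is p_3/q_3 = 19/7.
The closest fraction with denominator <= 25 is either p_3/q_3 or the intermediate fraction (k*p_3 + p_2)/(k*q_3 + q_2) with the largest k >= 1 whose denominator stays <= 25; these approach x as k grows, and every other convergent or intermediate fraction in range is farther away.
Largest k: floor((25 - q_2)/q_3) = floor((25 - 3)/7) = 3.
That gives (3*19 + 8)/(3*7 + 3) = 65/24.
Compare the errors: |x - 19/7| = |271*7 - 19*100|/(100*7) = 3/700, and |x - 65/24| = |271*24 - 65*100|/(100*24) = 4/2400.
Cross-multiplying, 4*700 = 2800 < 7200 = 3*2400, so 4/2400 is smaller: the intermediate fraction 65/24 is closer to x than 19/7.

65/24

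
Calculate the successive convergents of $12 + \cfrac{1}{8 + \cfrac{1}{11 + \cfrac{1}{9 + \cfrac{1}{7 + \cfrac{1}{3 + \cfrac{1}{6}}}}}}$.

Using the convergent recurrence p_i = a_i*p_{i-1} + p_{i-2}, q_i = a_i*q_{i-1} + q_{i-2} with p_{-2}=0, p_{-1}=1, q_{-2}=1, q_{-1}=0:
  i=0: a_0=12, p_0 = 12*1 + 0 = 12, q_0 = 12*0 + 1 = 1.
  i=1: a_1=8, p_1 = 8*12 + 1 = 97, q_1 = 8*1 + 0 = 8.
  i=2: a_2=11, p_2 = 11*97 + 12 = 1079, q_2 = 11*8 + 1 = 89.
  i=3: a_3=9, p_3 = 9*1079 + 97 = 9808, q_3 = 9*89 + 8 = 809.
  i=4: a_4=7, p_4 = 7*9808 + 1079 = 69735, q_4 = 7*809 + 89 = 5752.
  i=5: a_5=3, p_5 = 3*69735 + 9808 = 219013, q_5 = 3*5752 + 809 = 18065.
  i=6: a_6=6, p_6 = 6*219013 + 69735 = 1383813, q_6 = 6*18065 + 5752 = 114142.

12/1, 97/8, 1079/89, 9808/809, 69735/5752, 219013/18065, 1383813/114142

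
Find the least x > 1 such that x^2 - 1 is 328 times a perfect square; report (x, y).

First expand sqrt(328) as a continued fraction. With x_i = (sqrt(328) + m_i)/d_i and (m_0, d_0) = (0, 1): a_0 = floor(sqrt(328)) = 18, since 18^2 = 324 <= 328 < 361 = 19^2.
Iterate m_{i+1} = d_i*a_i - m_i, d_{i+1} = (328 - m_{i+1}^2)/d_i, a_{i+1} = floor((a_0 + m_{i+1})/d_{i+1}):
  m_1 = 1*18 - 0 = 18, d_1 = (328 - 18^2)/1 = 4/1 = 4, a_1 = floor((18 + 18)/4) = 9.
  m_2 = 4*9 - 18 = 18, d_2 = (328 - 18^2)/4 = 4/4 = 1, a_2 = floor((18 + 18)/1) = 36.
  m_3 = 1*36 - 18 = 18, d_3 = (328 - 18^2)/1 = 4/1 = 4: (m_3, d_3) = (m_1, d_1) = (18, 4), so from here the quotients repeat a_1, a_2; the period length is 2.
So sqrt(328) = [18; (9, 36)] with period length k = 2.
k is even, so the fundamental solution of x^2 - 328y^2 = 1 is (p_{k-1}, q_{k-1}) = (p_1, q_1); compute convergents through index 1.
Convergents (p_i = a_i*p_{i-1} + p_{i-2}, q_i = a_i*q_{i-1} + q_{i-2} with p_{-2}=0, p_{-1}=1, q_{-2}=1, q_{-1}=0):
  i=0: a_0=18, p_0 = 18*1 + 0 = 18, q_0 = 18*0 + 1 = 1.
  i=1: a_1=9, p_1 = 9*18 + 1 = 163, q_1 = 9*1 + 0 = 9.
Check: 163^2 - 328*9^2 = 26569 - 26568 = 1, so (x, y) = (163, 9) solves the equation, and by the theorem it is the least positive solution.

(x, y) = (163, 9)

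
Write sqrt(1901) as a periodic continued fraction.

[43; (1, 1, 1, 1, 86)]

Write x_i = (sqrt(1901) + m_i)/d_i with (m_0, d_0) = (0, 1). a_0 = floor(sqrt(1901)) = 43, since 43^2 = 1849 <= 1901 < 1936 = 44^2.
Iterate m_{i+1} = d_i*a_i - m_i, d_{i+1} = (1901 - m_{i+1}^2)/d_i, a_{i+1} = floor((a_0 + m_{i+1})/d_{i+1}):
  m_1 = 1*43 - 0 = 43, d_1 = (1901 - 43^2)/1 = 52/1 = 52, a_1 = floor((43 + 43)/52) = 1.
  m_2 = 52*1 - 43 = 9, d_2 = (1901 - 9^2)/52 = 1820/52 = 35, a_2 = floor((43 + 9)/35) = 1.
  m_3 = 35*1 - 9 = 26, d_3 = (1901 - 26^2)/35 = 1225/35 = 35, a_3 = floor((43 + 26)/35) = 1.
  m_4 = 35*1 - 26 = 9, d_4 = (1901 - 9^2)/35 = 1820/35 = 52, a_4 = floor((43 + 9)/52) = 1.
  m_5 = 52*1 - 9 = 43, d_5 = (1901 - 43^2)/52 = 52/52 = 1, a_5 = floor((43 + 43)/1) = 86.
  m_6 = 1*86 - 43 = 43, d_6 = (1901 - 43^2)/1 = 52/1 = 52: (m_6, d_6) = (m_1, d_1) = (43, 52), so from here the quotients repeat a_1, ..., a_5; the period length is 5.
Hence the expansion of sqrt(1901) is a_0 = 43 followed by the repeating block 1, 1, 1, 1, 86 (period 5).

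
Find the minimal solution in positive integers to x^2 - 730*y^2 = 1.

(x, y) = (1459, 54)

First expand sqrt(730) as a continued fraction. With x_i = (sqrt(730) + m_i)/d_i and (m_0, d_0) = (0, 1): a_0 = floor(sqrt(730)) = 27, since 27^2 = 729 <= 730 < 784 = 28^2.
Iterate m_{i+1} = d_i*a_i - m_i, d_{i+1} = (730 - m_{i+1}^2)/d_i, a_{i+1} = floor((a_0 + m_{i+1})/d_{i+1}):
  m_1 = 1*27 - 0 = 27, d_1 = (730 - 27^2)/1 = 1/1 = 1, a_1 = floor((27 + 27)/1) = 54.
  m_2 = 1*54 - 27 = 27, d_2 = (730 - 27^2)/1 = 1/1 = 1: (m_2, d_2) = (m_1, d_1) = (27, 1), so from here the quotient a_1 repeats; the period length is 1.
So sqrt(730) = [27; (54)] with period length k = 1.
k is odd, so (p_{k-1}, q_{k-1}) only solves x^2 - 730y^2 = -1 and the fundamental solution of x^2 - 730y^2 = 1 is (p_{2k-1}, q_{2k-1}) = (p_1, q_1); compute convergents through index 1, running through the period twice.
Convergents (p_i = a_i*p_{i-1} + p_{i-2}, q_i = a_i*q_{i-1} + q_{i-2} with p_{-2}=0, p_{-1}=1, q_{-2}=1, q_{-1}=0):
  i=0: a_0=27, p_0 = 27*1 + 0 = 27, q_0 = 27*0 + 1 = 1.
  i=1: a_1=54, p_1 = 54*27 + 1 = 1459, q_1 = 54*1 + 0 = 54.
Indeed p_0^2 - 730*q_0^2 = 729 - 730 = -1, not +1.
Check: 1459^2 - 730*54^2 = 2128681 - 2128680 = 1, so (x, y) = (1459, 54) solves the equation, and by the theorem it is the least positive solution.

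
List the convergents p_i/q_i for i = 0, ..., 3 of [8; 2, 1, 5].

Using the convergent recurrence p_i = a_i*p_{i-1} + p_{i-2}, q_i = a_i*q_{i-1} + q_{i-2} with p_{-2}=0, p_{-1}=1, q_{-2}=1, q_{-1}=0:
  i=0: a_0=8, p_0 = 8*1 + 0 = 8, q_0 = 8*0 + 1 = 1.
  i=1: a_1=2, p_1 = 2*8 + 1 = 17, q_1 = 2*1 + 0 = 2.
  i=2: a_2=1, p_2 = 1*17 + 8 = 25, q_2 = 1*2 + 1 = 3.
  i=3: a_3=5, p_3 = 5*25 + 17 = 142, q_3 = 5*3 + 2 = 17.

8/1, 17/2, 25/3, 142/17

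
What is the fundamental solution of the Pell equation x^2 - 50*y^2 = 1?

First expand sqrt(50) as a continued fraction. With x_i = (sqrt(50) + m_i)/d_i and (m_0, d_0) = (0, 1): a_0 = floor(sqrt(50)) = 7, since 7^2 = 49 <= 50 < 64 = 8^2.
Iterate m_{i+1} = d_i*a_i - m_i, d_{i+1} = (50 - m_{i+1}^2)/d_i, a_{i+1} = floor((a_0 + m_{i+1})/d_{i+1}):
  m_1 = 1*7 - 0 = 7, d_1 = (50 - 7^2)/1 = 1/1 = 1, a_1 = floor((7 + 7)/1) = 14.
  m_2 = 1*14 - 7 = 7, d_2 = (50 - 7^2)/1 = 1/1 = 1: (m_2, d_2) = (m_1, d_1) = (7, 1), so from here the quotient a_1 repeats; the period length is 1.
So sqrt(50) = [7; (14)] with period length k = 1.
k is odd, so (p_{k-1}, q_{k-1}) only solves x^2 - 50y^2 = -1 and the fundamental solution of x^2 - 50y^2 = 1 is (p_{2k-1}, q_{2k-1}) = (p_1, q_1); compute convergents through index 1, running through the period twice.
Convergents (p_i = a_i*p_{i-1} + p_{i-2}, q_i = a_i*q_{i-1} + q_{i-2} with p_{-2}=0, p_{-1}=1, q_{-2}=1, q_{-1}=0):
  i=0: a_0=7, p_0 = 7*1 + 0 = 7, q_0 = 7*0 + 1 = 1.
  i=1: a_1=14, p_1 = 14*7 + 1 = 99, q_1 = 14*1 + 0 = 14.
Indeed p_0^2 - 50*q_0^2 = 49 - 50 = -1, not +1.
Check: 99^2 - 50*14^2 = 9801 - 9800 = 1, so (x, y) = (99, 14) solves the equation, and by the theorem it is the least positive solution.

(x, y) = (99, 14)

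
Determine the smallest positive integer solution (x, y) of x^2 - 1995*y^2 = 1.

(x, y) = (134, 3)

First expand sqrt(1995) as a continued fraction. With x_i = (sqrt(1995) + m_i)/d_i and (m_0, d_0) = (0, 1): a_0 = floor(sqrt(1995)) = 44, since 44^2 = 1936 <= 1995 < 2025 = 45^2.
Iterate m_{i+1} = d_i*a_i - m_i, d_{i+1} = (1995 - m_{i+1}^2)/d_i, a_{i+1} = floor((a_0 + m_{i+1})/d_{i+1}):
  m_1 = 1*44 - 0 = 44, d_1 = (1995 - 44^2)/1 = 59/1 = 59, a_1 = floor((44 + 44)/59) = 1.
  m_2 = 59*1 - 44 = 15, d_2 = (1995 - 15^2)/59 = 1770/59 = 30, a_2 = floor((44 + 15)/30) = 1.
  m_3 = 30*1 - 15 = 15, d_3 = (1995 - 15^2)/30 = 1770/30 = 59, a_3 = floor((44 + 15)/59) = 1.
  m_4 = 59*1 - 15 = 44, d_4 = (1995 - 44^2)/59 = 59/59 = 1, a_4 = floor((44 + 44)/1) = 88.
  m_5 = 1*88 - 44 = 44, d_5 = (1995 - 44^2)/1 = 59/1 = 59: (m_5, d_5) = (m_1, d_1) = (44, 59), so from here the quotients repeat a_1, ..., a_4; the period length is 4.
So sqrt(1995) = [44; (1, 1, 1, 88)] with period length k = 4.
k is even, so the fundamental solution of x^2 - 1995y^2 = 1 is (p_{k-1}, q_{k-1}) = (p_3, q_3); compute convergents through index 3.
Convergents (p_i = a_i*p_{i-1} + p_{i-2}, q_i = a_i*q_{i-1} + q_{i-2} with p_{-2}=0, p_{-1}=1, q_{-2}=1, q_{-1}=0):
  i=0: a_0=44, p_0 = 44*1 + 0 = 44, q_0 = 44*0 + 1 = 1.
  i=1: a_1=1, p_1 = 1*44 + 1 = 45, q_1 = 1*1 + 0 = 1.
  i=2: a_2=1, p_2 = 1*45 + 44 = 89, q_2 = 1*1 + 1 = 2.
  i=3: a_3=1, p_3 = 1*89 + 45 = 134, q_3 = 1*2 + 1 = 3.
Check: 134^2 - 1995*3^2 = 17956 - 17955 = 1, so (x, y) = (134, 3) solves the equation, and by the theorem it is the least positive solution.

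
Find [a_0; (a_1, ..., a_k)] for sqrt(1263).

Write x_i = (sqrt(1263) + m_i)/d_i with (m_0, d_0) = (0, 1). a_0 = floor(sqrt(1263)) = 35, since 35^2 = 1225 <= 1263 < 1296 = 36^2.
Iterate m_{i+1} = d_i*a_i - m_i, d_{i+1} = (1263 - m_{i+1}^2)/d_i, a_{i+1} = floor((a_0 + m_{i+1})/d_{i+1}):
  m_1 = 1*35 - 0 = 35, d_1 = (1263 - 35^2)/1 = 38/1 = 38, a_1 = floor((35 + 35)/38) = 1.
  m_2 = 38*1 - 35 = 3, d_2 = (1263 - 3^2)/38 = 1254/38 = 33, a_2 = floor((35 + 3)/33) = 1.
  m_3 = 33*1 - 3 = 30, d_3 = (1263 - 30^2)/33 = 363/33 = 11, a_3 = floor((35 + 30)/11) = 5.
  m_4 = 11*5 - 30 = 25, d_4 = (1263 - 25^2)/11 = 638/11 = 58, a_4 = floor((35 + 25)/58) = 1.
  m_5 = 58*1 - 25 = 33, d_5 = (1263 - 33^2)/58 = 174/58 = 3, a_5 = floor((35 + 33)/3) = 22.
  m_6 = 3*22 - 33 = 33, d_6 = (1263 - 33^2)/3 = 174/3 = 58, a_6 = floor((35 + 33)/58) = 1.
  m_7 = 58*1 - 33 = 25, d_7 = (1263 - 25^2)/58 = 638/58 = 11, a_7 = floor((35 + 25)/11) = 5.
  m_8 = 11*5 - 25 = 30, d_8 = (1263 - 30^2)/11 = 363/11 = 33, a_8 = floor((35 + 30)/33) = 1.
  m_9 = 33*1 - 30 = 3, d_9 = (1263 - 3^2)/33 = 1254/33 = 38, a_9 = floor((35 + 3)/38) = 1.
  m_10 = 38*1 - 3 = 35, d_10 = (1263 - 35^2)/38 = 38/38 = 1, a_10 = floor((35 + 35)/1) = 70.
  m_11 = 1*70 - 35 = 35, d_11 = (1263 - 35^2)/1 = 38/1 = 38: (m_11, d_11) = (m_1, d_1) = (35, 38), so from here the quotients repeat a_1, ..., a_10; the period length is 10.
Hence the expansion of sqrt(1263) is a_0 = 35 followed by the repeating block 1, 1, 5, 1, 22, 1, 5, 1, 1, 70 (period 10).

[35; (1, 1, 5, 1, 22, 1, 5, 1, 1, 70)]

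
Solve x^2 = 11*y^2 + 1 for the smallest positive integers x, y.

First expand sqrt(11) as a continued fraction. With x_i = (sqrt(11) + m_i)/d_i and (m_0, d_0) = (0, 1): a_0 = floor(sqrt(11)) = 3, since 3^2 = 9 <= 11 < 16 = 4^2.
Iterate m_{i+1} = d_i*a_i - m_i, d_{i+1} = (11 - m_{i+1}^2)/d_i, a_{i+1} = floor((a_0 + m_{i+1})/d_{i+1}):
  m_1 = 1*3 - 0 = 3, d_1 = (11 - 3^2)/1 = 2/1 = 2, a_1 = floor((3 + 3)/2) = 3.
  m_2 = 2*3 - 3 = 3, d_2 = (11 - 3^2)/2 = 2/2 = 1, a_2 = floor((3 + 3)/1) = 6.
  m_3 = 1*6 - 3 = 3, d_3 = (11 - 3^2)/1 = 2/1 = 2: (m_3, d_3) = (m_1, d_1) = (3, 2), so from here the quotients repeat a_1, a_2; the period length is 2.
So sqrt(11) = [3; (3, 6)] with period length k = 2.
k is even, so the fundamental solution of x^2 - 11y^2 = 1 is (p_{k-1}, q_{k-1}) = (p_1, q_1); compute convergents through index 1.
Convergents (p_i = a_i*p_{i-1} + p_{i-2}, q_i = a_i*q_{i-1} + q_{i-2} with p_{-2}=0, p_{-1}=1, q_{-2}=1, q_{-1}=0):
  i=0: a_0=3, p_0 = 3*1 + 0 = 3, q_0 = 3*0 + 1 = 1.
  i=1: a_1=3, p_1 = 3*3 + 1 = 10, q_1 = 3*1 + 0 = 3.
Check: 10^2 - 11*3^2 = 100 - 99 = 1, so (x, y) = (10, 3) solves the equation, and by the theorem it is the least positive solution.

(x, y) = (10, 3)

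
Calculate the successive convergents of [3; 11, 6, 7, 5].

3/1, 34/11, 207/67, 1483/480, 7622/2467

Using the convergent recurrence p_i = a_i*p_{i-1} + p_{i-2}, q_i = a_i*q_{i-1} + q_{i-2} with p_{-2}=0, p_{-1}=1, q_{-2}=1, q_{-1}=0:
  i=0: a_0=3, p_0 = 3*1 + 0 = 3, q_0 = 3*0 + 1 = 1.
  i=1: a_1=11, p_1 = 11*3 + 1 = 34, q_1 = 11*1 + 0 = 11.
  i=2: a_2=6, p_2 = 6*34 + 3 = 207, q_2 = 6*11 + 1 = 67.
  i=3: a_3=7, p_3 = 7*207 + 34 = 1483, q_3 = 7*67 + 11 = 480.
  i=4: a_4=5, p_4 = 5*1483 + 207 = 7622, q_4 = 5*480 + 67 = 2467.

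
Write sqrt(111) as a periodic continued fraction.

[10; (1, 1, 6, 1, 1, 20)]

Write x_i = (sqrt(111) + m_i)/d_i with (m_0, d_0) = (0, 1). a_0 = floor(sqrt(111)) = 10, since 10^2 = 100 <= 111 < 121 = 11^2.
Iterate m_{i+1} = d_i*a_i - m_i, d_{i+1} = (111 - m_{i+1}^2)/d_i, a_{i+1} = floor((a_0 + m_{i+1})/d_{i+1}):
  m_1 = 1*10 - 0 = 10, d_1 = (111 - 10^2)/1 = 11/1 = 11, a_1 = floor((10 + 10)/11) = 1.
  m_2 = 11*1 - 10 = 1, d_2 = (111 - 1^2)/11 = 110/11 = 10, a_2 = floor((10 + 1)/10) = 1.
  m_3 = 10*1 - 1 = 9, d_3 = (111 - 9^2)/10 = 30/10 = 3, a_3 = floor((10 + 9)/3) = 6.
  m_4 = 3*6 - 9 = 9, d_4 = (111 - 9^2)/3 = 30/3 = 10, a_4 = floor((10 + 9)/10) = 1.
  m_5 = 10*1 - 9 = 1, d_5 = (111 - 1^2)/10 = 110/10 = 11, a_5 = floor((10 + 1)/11) = 1.
  m_6 = 11*1 - 1 = 10, d_6 = (111 - 10^2)/11 = 11/11 = 1, a_6 = floor((10 + 10)/1) = 20.
  m_7 = 1*20 - 10 = 10, d_7 = (111 - 10^2)/1 = 11/1 = 11: (m_7, d_7) = (m_1, d_1) = (10, 11), so from here the quotients repeat a_1, ..., a_6; the period length is 6.
Hence the expansion of sqrt(111) is a_0 = 10 followed by the repeating block 1, 1, 6, 1, 1, 20 (period 6).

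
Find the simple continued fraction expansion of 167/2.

Run the Euclidean algorithm on 167 and 2; the successive quotients are the partial quotients a_0, a_1, ... (each step inverts the fractional part left over by the previous one):
  167 = 83*2 + 1, so a_0 = 83.
  2 = 2*1 + 0, so a_1 = 2.
The remainder reaches 0 after 2 divisions, so the expansion has 2 partial quotients, read off in order.

[83; 2]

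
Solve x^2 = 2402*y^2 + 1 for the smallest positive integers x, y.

First expand sqrt(2402) as a continued fraction. With x_i = (sqrt(2402) + m_i)/d_i and (m_0, d_0) = (0, 1): a_0 = floor(sqrt(2402)) = 49, since 49^2 = 2401 <= 2402 < 2500 = 50^2.
Iterate m_{i+1} = d_i*a_i - m_i, d_{i+1} = (2402 - m_{i+1}^2)/d_i, a_{i+1} = floor((a_0 + m_{i+1})/d_{i+1}):
  m_1 = 1*49 - 0 = 49, d_1 = (2402 - 49^2)/1 = 1/1 = 1, a_1 = floor((49 + 49)/1) = 98.
  m_2 = 1*98 - 49 = 49, d_2 = (2402 - 49^2)/1 = 1/1 = 1: (m_2, d_2) = (m_1, d_1) = (49, 1), so from here the quotient a_1 repeats; the period length is 1.
So sqrt(2402) = [49; (98)] with period length k = 1.
k is odd, so (p_{k-1}, q_{k-1}) only solves x^2 - 2402y^2 = -1 and the fundamental solution of x^2 - 2402y^2 = 1 is (p_{2k-1}, q_{2k-1}) = (p_1, q_1); compute convergents through index 1, running through the period twice.
Convergents (p_i = a_i*p_{i-1} + p_{i-2}, q_i = a_i*q_{i-1} + q_{i-2} with p_{-2}=0, p_{-1}=1, q_{-2}=1, q_{-1}=0):
  i=0: a_0=49, p_0 = 49*1 + 0 = 49, q_0 = 49*0 + 1 = 1.
  i=1: a_1=98, p_1 = 98*49 + 1 = 4803, q_1 = 98*1 + 0 = 98.
Indeed p_0^2 - 2402*q_0^2 = 2401 - 2402 = -1, not +1.
Check: 4803^2 - 2402*98^2 = 23068809 - 23068808 = 1, so (x, y) = (4803, 98) solves the equation, and by the theorem it is the least positive solution.

(x, y) = (4803, 98)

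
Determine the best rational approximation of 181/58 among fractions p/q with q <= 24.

Expand x = 181/58 as a continued fraction with the Euclidean algorithm:
  181 = 3*58 + 7, so a_0 = 3.
  58 = 8*7 + 2, so a_1 = 8.
  7 = 3*2 + 1, so a_2 = 3.
  2 = 2*1 + 0, so a_3 = 2.
so x = [3; 8, 3, 2].
Convergents (p_i = a_i*p_{i-1} + p_{i-2}, q_i = a_i*q_{i-1} + q_{i-2} with p_{-2}=0, p_{-1}=1, q_{-2}=1, q_{-1}=0), until the denominator exceeds 24:
  i=0: a_0=3, p_0 = 3*1 + 0 = 3, q_0 = 3*0 + 1 = 1.
  i=1: a_1=8, p_1 = 8*3 + 1 = 25, q_1 = 8*1 + 0 = 8.
  i=2: a_2=3, p_2 = 3*25 + 3 = 78, q_2 = 3*8 + 1 = 25.
q_2 = 25 > 24, so the last convergent with denominator <= 24 is p_1/q_1 = 25/8.
The closest fraction with denominator <= 24 is either p_1/q_1 or the intermediate fraction (k*p_1 + p_0)/(k*q_1 + q_0) with the largest k >= 1 whose denominator stays <= 24; these approach x as k grows, and every other convergent or intermediate fraction in range is farther away.
Largest k: floor((24 - q_0)/q_1) = floor((24 - 1)/8) = 2.
That gives (2*25 + 3)/(2*8 + 1) = 53/17.
Compare the errors: |x - 25/8| = |181*8 - 25*58|/(58*8) = 2/464, and |x - 53/17| = |181*17 - 53*58|/(58*17) = 3/986.
Cross-multiplying, 3*464 = 1392 < 1972 = 2*986, so 3/986 is smaller: the intermediate fraction 53/17 is closer to x than 25/8.

53/17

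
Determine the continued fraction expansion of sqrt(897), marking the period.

[29; (1, 18, 1, 58)]

Write x_i = (sqrt(897) + m_i)/d_i with (m_0, d_0) = (0, 1). a_0 = floor(sqrt(897)) = 29, since 29^2 = 841 <= 897 < 900 = 30^2.
Iterate m_{i+1} = d_i*a_i - m_i, d_{i+1} = (897 - m_{i+1}^2)/d_i, a_{i+1} = floor((a_0 + m_{i+1})/d_{i+1}):
  m_1 = 1*29 - 0 = 29, d_1 = (897 - 29^2)/1 = 56/1 = 56, a_1 = floor((29 + 29)/56) = 1.
  m_2 = 56*1 - 29 = 27, d_2 = (897 - 27^2)/56 = 168/56 = 3, a_2 = floor((29 + 27)/3) = 18.
  m_3 = 3*18 - 27 = 27, d_3 = (897 - 27^2)/3 = 168/3 = 56, a_3 = floor((29 + 27)/56) = 1.
  m_4 = 56*1 - 27 = 29, d_4 = (897 - 29^2)/56 = 56/56 = 1, a_4 = floor((29 + 29)/1) = 58.
  m_5 = 1*58 - 29 = 29, d_5 = (897 - 29^2)/1 = 56/1 = 56: (m_5, d_5) = (m_1, d_1) = (29, 56), so from here the quotients repeat a_1, ..., a_4; the period length is 4.
Hence the expansion of sqrt(897) is a_0 = 29 followed by the repeating block 1, 18, 1, 58 (period 4).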